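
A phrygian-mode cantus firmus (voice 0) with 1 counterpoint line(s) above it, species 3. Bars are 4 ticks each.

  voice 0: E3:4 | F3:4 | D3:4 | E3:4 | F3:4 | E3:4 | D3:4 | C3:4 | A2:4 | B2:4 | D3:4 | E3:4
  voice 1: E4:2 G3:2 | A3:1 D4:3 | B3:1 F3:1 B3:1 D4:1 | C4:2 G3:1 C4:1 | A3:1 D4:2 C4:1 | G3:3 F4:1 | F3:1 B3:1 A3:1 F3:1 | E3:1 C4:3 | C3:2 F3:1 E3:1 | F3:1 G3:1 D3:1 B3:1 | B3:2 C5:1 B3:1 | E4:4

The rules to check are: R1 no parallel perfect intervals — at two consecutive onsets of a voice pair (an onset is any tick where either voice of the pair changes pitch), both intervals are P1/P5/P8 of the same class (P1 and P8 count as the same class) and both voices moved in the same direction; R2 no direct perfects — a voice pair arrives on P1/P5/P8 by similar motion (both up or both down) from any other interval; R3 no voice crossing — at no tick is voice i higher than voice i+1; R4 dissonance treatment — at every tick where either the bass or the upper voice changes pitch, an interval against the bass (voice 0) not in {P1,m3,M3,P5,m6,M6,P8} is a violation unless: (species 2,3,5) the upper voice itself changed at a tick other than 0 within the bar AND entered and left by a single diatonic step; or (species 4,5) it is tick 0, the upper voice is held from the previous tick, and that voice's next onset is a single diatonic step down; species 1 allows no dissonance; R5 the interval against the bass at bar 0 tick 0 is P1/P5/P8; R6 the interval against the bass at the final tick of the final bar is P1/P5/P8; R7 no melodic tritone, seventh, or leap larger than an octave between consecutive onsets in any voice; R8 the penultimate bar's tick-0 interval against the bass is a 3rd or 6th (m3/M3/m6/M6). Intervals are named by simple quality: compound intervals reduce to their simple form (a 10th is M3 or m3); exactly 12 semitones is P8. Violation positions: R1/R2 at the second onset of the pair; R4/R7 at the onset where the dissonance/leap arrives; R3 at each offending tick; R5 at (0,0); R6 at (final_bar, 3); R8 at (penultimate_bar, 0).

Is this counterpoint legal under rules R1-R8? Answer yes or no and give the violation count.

bar 0: v0=E3 v1=E4 (P8)
bar 1: v0=F3 v1=A3 (M3)
bar 2: v0=D3 v1=B3 (M6)
bar 3: v0=E3 v1=C4 (m6)
bar 4: v0=F3 v1=A3 (M3)
bar 5: v0=E3 v1=G3 (m3)
bar 6: v0=D3 v1=F3 (m3)
bar 7: v0=C3 v1=E3 (M3)
bar 8: v0=A2 v1=C3 (m3)
bar 9: v0=B2 v1=F3 (TT)
bar 10: v0=D3 v1=B3 (M6)
bar 11: v0=E3 v1=E4 (P8)
  R7 @ bar2.1: B3->F3 leap 6st
  R7 @ bar2.2: F3->B3 leap 6st
  R4 @ bar5.3: E3/F4 m2 untreated
  R7 @ bar5.3: G3->F4 leap 10st
  R7 @ bar6.1: F3->B3 leap 6st
  R4 @ bar9.0: B2/F3 TT untreated
  R4 @ bar10.2: D3/C5 m7 untreated
  R7 @ bar10.2: B3->C5 leap 13st
  R7 @ bar10.3: C5->B3 leap 13st
  R2 @ bar11.0: D3/B3 M6 -> E3/E4 P8 similar

No (10 violations)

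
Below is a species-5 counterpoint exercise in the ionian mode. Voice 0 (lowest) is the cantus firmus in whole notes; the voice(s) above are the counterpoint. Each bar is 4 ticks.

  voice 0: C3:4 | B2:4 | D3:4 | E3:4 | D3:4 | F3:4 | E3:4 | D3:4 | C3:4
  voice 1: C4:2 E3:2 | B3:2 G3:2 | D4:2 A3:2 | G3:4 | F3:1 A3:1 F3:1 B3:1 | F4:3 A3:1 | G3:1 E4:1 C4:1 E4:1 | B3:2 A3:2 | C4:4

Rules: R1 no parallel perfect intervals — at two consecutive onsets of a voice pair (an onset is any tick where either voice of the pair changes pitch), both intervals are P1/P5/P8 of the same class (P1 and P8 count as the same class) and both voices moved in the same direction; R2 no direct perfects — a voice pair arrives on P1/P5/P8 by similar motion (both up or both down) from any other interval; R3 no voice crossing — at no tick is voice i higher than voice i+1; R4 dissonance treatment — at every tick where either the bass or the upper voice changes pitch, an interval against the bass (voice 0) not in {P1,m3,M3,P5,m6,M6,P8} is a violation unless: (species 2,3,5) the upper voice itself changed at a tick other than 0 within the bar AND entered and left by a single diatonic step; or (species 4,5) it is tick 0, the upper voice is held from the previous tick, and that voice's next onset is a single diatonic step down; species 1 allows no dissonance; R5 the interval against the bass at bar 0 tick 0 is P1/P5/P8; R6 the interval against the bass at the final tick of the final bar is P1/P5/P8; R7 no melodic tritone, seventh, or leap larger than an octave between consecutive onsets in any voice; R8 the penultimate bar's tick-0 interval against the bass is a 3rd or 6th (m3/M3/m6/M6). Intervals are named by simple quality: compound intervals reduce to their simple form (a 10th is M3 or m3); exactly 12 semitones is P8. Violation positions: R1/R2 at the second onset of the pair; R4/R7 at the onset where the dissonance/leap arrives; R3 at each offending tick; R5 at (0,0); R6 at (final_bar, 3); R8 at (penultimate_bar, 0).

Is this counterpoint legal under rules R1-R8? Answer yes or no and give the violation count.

No (4 violations)

bar 0: v0=C3 v1=C4 (P8)
bar 1: v0=B2 v1=B3 (P8)
bar 2: v0=D3 v1=D4 (P8)
bar 3: v0=E3 v1=G3 (m3)
bar 4: v0=D3 v1=F3 (m3)
bar 5: v0=F3 v1=F4 (P8)
bar 6: v0=E3 v1=G3 (m3)
bar 7: v0=D3 v1=B3 (M6)
bar 8: v0=C3 v1=C4 (P8)
  R2 @ bar2.0: B2/G3 m6 -> D3/D4 P8 similar
  R7 @ bar4.3: F3->B3 leap 6st
  R2 @ bar5.0: D3/B3 M6 -> F3/F4 P8 similar
  R7 @ bar5.0: B3->F4 leap 6st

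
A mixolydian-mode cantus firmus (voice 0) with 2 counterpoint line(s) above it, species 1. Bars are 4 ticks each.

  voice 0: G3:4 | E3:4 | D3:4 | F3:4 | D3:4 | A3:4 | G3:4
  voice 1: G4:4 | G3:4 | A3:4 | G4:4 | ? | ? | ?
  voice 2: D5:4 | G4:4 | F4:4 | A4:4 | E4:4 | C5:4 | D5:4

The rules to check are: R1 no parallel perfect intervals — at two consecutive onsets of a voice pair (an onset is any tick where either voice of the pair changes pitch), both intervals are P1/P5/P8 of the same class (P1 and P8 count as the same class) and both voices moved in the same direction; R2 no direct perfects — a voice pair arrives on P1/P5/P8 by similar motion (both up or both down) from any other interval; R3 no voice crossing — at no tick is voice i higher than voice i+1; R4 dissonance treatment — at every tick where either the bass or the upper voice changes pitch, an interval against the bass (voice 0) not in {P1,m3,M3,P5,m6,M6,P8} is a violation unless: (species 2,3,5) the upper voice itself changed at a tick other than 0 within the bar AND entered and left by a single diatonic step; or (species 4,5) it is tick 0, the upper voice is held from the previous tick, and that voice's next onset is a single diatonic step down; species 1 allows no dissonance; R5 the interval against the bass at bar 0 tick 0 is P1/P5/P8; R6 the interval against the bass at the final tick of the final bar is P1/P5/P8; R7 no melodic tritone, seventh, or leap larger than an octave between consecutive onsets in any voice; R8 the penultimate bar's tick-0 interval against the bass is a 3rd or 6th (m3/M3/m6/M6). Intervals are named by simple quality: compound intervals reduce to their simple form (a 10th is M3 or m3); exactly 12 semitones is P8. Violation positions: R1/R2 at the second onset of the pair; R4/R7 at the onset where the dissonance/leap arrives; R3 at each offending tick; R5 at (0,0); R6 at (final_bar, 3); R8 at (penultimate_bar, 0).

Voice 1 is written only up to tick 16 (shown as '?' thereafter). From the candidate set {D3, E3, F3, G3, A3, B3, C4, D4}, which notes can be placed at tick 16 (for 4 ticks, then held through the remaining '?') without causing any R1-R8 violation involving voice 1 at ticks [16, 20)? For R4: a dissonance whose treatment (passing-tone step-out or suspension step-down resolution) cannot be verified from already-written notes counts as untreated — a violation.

D3: violates R2,R7
E3: violates R2,R4,R7
F3: violates R7
G3: violates R4
A3: violates R2,R7
B3: legal
C4: violates R4
D4: violates R2

{B3}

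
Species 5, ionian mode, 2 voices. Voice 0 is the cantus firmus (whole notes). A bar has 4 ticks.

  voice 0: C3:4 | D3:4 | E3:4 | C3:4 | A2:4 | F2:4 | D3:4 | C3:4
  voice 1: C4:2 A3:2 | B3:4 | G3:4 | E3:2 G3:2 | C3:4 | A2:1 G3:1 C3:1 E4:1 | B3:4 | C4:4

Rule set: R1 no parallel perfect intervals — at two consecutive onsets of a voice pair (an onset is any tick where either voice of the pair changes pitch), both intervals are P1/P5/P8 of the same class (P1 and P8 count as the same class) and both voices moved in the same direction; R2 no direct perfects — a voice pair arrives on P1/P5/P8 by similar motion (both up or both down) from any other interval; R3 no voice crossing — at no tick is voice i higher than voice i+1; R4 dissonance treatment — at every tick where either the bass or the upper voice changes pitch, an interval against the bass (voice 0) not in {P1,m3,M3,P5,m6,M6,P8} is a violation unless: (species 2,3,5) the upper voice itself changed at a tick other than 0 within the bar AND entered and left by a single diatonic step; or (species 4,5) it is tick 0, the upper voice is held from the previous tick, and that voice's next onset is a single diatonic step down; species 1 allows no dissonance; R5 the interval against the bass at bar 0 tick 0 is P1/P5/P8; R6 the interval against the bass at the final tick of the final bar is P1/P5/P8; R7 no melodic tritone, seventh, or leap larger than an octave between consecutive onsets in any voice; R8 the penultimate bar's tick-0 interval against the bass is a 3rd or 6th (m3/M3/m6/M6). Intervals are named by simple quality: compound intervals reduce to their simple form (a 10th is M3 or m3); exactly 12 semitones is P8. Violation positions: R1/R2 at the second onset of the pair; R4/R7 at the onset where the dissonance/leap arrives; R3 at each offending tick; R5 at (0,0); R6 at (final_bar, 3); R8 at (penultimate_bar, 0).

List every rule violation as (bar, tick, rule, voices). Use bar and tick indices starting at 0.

(5, 1, R4, (0, 1))
(5, 1, R7, (1,))
(5, 3, R4, (0, 1))
(5, 3, R7, (1,))

bar 0: v0=C3 v1=C4 downbeat P8
bar 1: v0=D3 v1=B3 downbeat M6
bar 2: v0=E3 v1=G3 downbeat m3
bar 3: v0=C3 v1=E3 downbeat M3
bar 4: v0=A2 v1=C3 downbeat m3
bar 5: v0=F2 v1=A2 downbeat M3
bar 6: v0=D3 v1=B3 downbeat M6
bar 7: v0=C3 v1=C4 downbeat P8
  -> R4 @ bar 5 tick 1 v(0, 1): F2/G3 M2 untreated
  -> R7 @ bar 5 tick 1 v(1,): A2->G3 leap 10st
  -> R4 @ bar 5 tick 3 v(0, 1): F2/E4 M7 untreated
  -> R7 @ bar 5 tick 3 v(1,): C3->E4 leap 16st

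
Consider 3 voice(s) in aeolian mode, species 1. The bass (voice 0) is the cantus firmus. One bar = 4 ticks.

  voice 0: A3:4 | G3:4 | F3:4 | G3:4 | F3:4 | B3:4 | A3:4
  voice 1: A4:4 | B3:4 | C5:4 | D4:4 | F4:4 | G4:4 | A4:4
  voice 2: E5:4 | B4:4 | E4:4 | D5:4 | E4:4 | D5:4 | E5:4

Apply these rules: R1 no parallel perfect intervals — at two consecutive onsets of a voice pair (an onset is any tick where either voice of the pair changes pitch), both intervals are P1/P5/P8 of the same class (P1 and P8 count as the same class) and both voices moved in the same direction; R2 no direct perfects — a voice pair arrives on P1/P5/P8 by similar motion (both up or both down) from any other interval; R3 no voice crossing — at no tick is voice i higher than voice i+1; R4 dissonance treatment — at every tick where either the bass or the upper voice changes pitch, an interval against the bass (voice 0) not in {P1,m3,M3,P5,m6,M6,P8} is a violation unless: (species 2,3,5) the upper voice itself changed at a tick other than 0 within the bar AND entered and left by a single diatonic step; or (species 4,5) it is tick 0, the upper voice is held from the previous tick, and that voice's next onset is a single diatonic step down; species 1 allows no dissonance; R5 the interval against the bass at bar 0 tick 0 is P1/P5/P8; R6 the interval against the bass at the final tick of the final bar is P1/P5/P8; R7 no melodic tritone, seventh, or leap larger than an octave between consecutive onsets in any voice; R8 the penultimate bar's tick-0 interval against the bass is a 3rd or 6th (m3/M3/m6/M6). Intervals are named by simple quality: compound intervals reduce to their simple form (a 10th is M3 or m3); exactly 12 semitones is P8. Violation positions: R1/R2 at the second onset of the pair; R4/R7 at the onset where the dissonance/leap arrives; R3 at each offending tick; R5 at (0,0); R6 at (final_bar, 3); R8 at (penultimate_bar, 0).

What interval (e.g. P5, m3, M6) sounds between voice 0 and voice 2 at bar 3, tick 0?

P5

voice 0=G3 voice 2=D5 -> P5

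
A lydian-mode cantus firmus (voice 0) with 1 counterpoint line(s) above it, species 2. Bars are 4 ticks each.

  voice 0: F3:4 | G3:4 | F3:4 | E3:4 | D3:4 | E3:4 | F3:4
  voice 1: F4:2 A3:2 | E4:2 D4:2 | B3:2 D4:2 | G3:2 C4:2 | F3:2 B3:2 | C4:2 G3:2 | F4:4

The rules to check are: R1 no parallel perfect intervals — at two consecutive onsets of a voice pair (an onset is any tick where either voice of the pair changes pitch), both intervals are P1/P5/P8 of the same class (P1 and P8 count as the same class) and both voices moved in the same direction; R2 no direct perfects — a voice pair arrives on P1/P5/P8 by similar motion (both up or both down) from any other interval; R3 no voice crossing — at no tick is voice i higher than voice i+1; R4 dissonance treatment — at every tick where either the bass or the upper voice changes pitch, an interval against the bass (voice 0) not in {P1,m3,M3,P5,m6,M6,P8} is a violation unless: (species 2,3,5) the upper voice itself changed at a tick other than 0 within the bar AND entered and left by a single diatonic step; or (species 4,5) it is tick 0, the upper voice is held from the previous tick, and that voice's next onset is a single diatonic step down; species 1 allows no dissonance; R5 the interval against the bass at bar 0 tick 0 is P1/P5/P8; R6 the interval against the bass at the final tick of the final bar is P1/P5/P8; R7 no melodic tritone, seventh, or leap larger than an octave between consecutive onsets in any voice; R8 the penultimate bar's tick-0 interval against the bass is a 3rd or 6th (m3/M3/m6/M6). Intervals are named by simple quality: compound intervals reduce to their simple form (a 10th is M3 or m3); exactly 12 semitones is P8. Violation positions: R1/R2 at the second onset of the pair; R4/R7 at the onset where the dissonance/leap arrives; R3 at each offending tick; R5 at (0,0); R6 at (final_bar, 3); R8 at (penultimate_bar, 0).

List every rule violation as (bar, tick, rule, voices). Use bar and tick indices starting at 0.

(2, 0, R4, (0, 1))
(4, 2, R7, (1,))
(6, 0, R2, (0, 1))
(6, 0, R7, (1,))

bar 0: v0=F3 v1=F4 downbeat P8
bar 1: v0=G3 v1=E4 downbeat M6
bar 2: v0=F3 v1=B3 downbeat TT
bar 3: v0=E3 v1=G3 downbeat m3
bar 4: v0=D3 v1=F3 downbeat m3
bar 5: v0=E3 v1=C4 downbeat m6
bar 6: v0=F3 v1=F4 downbeat P8
  -> R4 @ bar 2 tick 0 v(0, 1): F3/B3 TT untreated
  -> R7 @ bar 4 tick 2 v(1,): F3->B3 leap 6st
  -> R2 @ bar 6 tick 0 v(0, 1): E3/G3 m3 -> F3/F4 P8 similar
  -> R7 @ bar 6 tick 0 v(1,): G3->F4 leap 10st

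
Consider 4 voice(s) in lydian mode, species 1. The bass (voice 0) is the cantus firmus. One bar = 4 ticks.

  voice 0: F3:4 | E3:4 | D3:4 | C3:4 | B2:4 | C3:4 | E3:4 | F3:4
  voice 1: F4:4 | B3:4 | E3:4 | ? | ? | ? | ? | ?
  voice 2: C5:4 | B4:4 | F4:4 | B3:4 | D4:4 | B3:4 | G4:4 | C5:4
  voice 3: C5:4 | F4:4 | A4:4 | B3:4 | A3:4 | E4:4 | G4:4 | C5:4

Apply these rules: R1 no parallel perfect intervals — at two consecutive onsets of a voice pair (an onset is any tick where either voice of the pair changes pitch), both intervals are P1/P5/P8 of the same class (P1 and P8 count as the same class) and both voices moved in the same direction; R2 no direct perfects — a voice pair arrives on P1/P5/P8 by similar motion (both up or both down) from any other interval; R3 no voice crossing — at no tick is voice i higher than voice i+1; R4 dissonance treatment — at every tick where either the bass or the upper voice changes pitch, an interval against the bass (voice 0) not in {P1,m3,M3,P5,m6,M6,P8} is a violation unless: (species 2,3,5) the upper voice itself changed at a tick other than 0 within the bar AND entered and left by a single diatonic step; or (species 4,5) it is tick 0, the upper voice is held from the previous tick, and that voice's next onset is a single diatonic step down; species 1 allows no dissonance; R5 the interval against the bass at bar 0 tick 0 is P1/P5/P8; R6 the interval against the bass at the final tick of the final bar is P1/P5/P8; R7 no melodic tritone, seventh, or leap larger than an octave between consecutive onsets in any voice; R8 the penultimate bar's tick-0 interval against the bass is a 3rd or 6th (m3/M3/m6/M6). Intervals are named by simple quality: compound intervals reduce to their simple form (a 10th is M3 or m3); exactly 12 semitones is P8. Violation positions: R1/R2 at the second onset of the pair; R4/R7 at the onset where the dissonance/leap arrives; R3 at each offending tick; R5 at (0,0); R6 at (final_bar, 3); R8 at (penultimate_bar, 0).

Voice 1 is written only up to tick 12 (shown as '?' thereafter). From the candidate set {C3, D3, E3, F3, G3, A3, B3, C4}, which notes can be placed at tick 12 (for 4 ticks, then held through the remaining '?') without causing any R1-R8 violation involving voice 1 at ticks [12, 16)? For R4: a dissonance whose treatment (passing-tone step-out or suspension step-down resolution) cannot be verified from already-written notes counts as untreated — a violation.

{A3, E3, G3}

C3: violates R2
D3: violates R4
E3: legal
F3: violates R4
G3: legal
A3: legal
B3: violates R4
C4: violates R3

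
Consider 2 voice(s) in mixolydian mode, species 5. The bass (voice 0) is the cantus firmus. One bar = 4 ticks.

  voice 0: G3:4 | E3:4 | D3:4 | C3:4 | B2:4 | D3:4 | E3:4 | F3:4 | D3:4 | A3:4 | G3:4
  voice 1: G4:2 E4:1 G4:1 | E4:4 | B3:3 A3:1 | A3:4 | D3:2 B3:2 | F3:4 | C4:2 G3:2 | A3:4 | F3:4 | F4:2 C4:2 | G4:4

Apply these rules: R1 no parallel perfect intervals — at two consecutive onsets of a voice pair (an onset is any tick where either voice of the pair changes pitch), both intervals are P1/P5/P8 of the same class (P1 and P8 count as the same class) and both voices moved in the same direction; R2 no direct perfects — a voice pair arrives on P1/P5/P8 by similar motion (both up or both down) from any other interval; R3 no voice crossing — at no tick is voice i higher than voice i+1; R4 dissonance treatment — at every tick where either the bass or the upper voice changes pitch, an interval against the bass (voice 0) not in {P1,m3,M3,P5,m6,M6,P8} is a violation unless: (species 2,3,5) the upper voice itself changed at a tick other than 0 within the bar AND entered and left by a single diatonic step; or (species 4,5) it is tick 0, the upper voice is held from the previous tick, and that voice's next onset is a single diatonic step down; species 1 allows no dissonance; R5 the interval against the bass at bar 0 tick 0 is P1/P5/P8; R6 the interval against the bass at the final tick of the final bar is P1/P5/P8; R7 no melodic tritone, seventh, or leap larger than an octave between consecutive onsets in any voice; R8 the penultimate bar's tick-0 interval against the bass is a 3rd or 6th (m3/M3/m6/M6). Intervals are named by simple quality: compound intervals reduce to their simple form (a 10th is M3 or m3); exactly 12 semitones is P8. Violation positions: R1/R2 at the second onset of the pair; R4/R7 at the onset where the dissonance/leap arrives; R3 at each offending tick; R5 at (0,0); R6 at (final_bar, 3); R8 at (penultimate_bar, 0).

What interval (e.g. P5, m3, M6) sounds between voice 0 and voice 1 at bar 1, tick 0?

voice 0=E3 voice 1=E4 -> P8

P8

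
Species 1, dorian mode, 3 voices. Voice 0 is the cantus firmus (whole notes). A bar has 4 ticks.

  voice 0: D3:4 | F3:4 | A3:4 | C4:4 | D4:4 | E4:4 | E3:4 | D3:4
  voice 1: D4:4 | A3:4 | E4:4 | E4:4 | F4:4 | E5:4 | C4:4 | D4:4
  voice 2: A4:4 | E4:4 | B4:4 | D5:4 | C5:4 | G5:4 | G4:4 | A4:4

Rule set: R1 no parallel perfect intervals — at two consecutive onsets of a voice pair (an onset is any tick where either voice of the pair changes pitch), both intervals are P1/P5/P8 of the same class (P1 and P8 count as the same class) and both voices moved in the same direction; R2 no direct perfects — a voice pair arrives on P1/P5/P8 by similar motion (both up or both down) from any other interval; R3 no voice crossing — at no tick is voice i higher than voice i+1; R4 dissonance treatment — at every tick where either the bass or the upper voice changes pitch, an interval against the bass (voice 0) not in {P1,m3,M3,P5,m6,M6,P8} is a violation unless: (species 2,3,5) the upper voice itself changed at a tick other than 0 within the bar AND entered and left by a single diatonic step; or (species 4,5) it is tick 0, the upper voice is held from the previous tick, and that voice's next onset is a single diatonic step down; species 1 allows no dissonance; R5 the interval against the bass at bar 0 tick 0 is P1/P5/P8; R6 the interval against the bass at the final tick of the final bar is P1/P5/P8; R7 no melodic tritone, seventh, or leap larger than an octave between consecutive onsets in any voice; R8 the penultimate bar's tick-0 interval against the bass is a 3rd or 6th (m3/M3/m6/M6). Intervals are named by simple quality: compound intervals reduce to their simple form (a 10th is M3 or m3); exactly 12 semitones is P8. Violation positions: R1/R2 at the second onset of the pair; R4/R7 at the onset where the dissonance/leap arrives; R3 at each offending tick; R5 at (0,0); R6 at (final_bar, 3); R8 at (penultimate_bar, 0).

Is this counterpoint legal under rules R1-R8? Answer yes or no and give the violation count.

No (12 violations)

bar 0: v0=D3 v1=D4 v2=A4 (P5)
bar 1: v0=F3 v1=A3 v2=E4 (M7)
bar 2: v0=A3 v1=E4 v2=B4 (M2)
bar 3: v0=C4 v1=E4 v2=D5 (M2)
bar 4: v0=D4 v1=F4 v2=C5 (m7)
bar 5: v0=E4 v1=E5 v2=G5 (m3)
bar 6: v0=E3 v1=C4 v2=G4 (m3)
bar 7: v0=D3 v1=D4 v2=A4 (P5)
  R1 @ bar1.0: D4/A4 P5 -> A3/E4 P5 similar
  R4 @ bar1.0: F3/E4 M7 untreated
  R1 @ bar2.0: A3/E4 P5 -> E4/B4 P5 similar
  R2 @ bar2.0: F3/A3 M3 -> A3/E4 P5 similar
  R4 @ bar2.0: A3/B4 M2 untreated
  R4 @ bar3.0: C4/D5 M2 untreated
  R4 @ bar4.0: D4/C5 m7 untreated
  R2 @ bar5.0: D4/F4 m3 -> E4/E5 P8 similar
  R7 @ bar5.0: F4->E5 leap 11st
  R2 @ bar6.0: E5/G5 m3 -> C4/G4 P5 similar
  R7 @ bar6.0: E5->C4 leap 16st
  R1 @ bar7.0: C4/G4 P5 -> D4/A4 P5 similar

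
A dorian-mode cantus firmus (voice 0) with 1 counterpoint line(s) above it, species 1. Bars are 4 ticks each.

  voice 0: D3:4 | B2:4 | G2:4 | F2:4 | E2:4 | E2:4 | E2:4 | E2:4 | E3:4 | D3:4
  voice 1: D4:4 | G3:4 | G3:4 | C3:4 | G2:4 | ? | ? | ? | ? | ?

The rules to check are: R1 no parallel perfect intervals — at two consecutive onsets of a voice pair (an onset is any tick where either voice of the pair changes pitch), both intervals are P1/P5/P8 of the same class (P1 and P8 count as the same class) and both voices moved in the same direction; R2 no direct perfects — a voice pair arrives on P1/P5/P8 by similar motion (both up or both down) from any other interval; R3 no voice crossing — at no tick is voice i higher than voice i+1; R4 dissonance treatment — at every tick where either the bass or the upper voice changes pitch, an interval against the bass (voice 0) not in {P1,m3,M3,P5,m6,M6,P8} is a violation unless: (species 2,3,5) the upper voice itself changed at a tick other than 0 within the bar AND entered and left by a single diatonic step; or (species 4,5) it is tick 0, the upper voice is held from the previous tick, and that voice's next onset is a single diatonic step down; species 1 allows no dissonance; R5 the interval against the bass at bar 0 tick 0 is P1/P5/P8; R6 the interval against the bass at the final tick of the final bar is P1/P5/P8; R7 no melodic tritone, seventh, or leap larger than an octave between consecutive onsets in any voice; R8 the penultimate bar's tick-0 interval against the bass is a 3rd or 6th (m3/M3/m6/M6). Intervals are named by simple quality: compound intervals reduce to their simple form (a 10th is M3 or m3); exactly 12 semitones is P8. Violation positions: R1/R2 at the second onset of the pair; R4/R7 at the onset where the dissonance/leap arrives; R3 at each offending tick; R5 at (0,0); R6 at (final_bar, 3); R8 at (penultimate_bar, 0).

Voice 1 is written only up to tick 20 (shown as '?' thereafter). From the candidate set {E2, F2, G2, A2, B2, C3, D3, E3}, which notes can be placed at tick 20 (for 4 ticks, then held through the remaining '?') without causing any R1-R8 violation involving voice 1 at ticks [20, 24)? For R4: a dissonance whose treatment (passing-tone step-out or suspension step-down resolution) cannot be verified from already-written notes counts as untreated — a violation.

{B2, C3, E2, E3, G2}

E2: legal
F2: violates R4
G2: legal
A2: violates R4
B2: legal
C3: legal
D3: violates R4
E3: legal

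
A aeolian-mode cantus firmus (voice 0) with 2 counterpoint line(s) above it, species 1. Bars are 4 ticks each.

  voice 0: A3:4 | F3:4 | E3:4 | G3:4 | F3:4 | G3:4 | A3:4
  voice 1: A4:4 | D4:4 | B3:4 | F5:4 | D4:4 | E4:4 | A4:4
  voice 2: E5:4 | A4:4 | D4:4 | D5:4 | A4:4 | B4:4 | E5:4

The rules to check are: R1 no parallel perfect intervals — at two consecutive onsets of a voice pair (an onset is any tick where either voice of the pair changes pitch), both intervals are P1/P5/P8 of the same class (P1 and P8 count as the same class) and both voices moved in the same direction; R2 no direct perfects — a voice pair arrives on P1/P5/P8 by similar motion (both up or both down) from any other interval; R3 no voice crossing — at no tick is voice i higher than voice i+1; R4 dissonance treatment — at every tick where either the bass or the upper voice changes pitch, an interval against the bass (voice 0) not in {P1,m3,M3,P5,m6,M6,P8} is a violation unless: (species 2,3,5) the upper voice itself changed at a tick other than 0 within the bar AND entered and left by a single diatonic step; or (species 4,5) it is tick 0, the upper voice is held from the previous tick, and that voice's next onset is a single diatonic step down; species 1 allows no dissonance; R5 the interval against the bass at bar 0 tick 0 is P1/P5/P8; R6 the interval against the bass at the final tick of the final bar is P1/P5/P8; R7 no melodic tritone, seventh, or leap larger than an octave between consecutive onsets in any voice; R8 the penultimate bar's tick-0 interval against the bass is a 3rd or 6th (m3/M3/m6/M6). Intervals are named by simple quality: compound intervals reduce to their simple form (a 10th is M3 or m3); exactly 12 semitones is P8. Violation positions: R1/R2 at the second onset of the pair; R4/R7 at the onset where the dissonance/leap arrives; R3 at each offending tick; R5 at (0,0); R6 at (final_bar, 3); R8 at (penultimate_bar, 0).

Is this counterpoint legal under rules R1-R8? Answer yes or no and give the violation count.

bar 0: v0=A3 v1=A4 v2=E5 (P5)
bar 1: v0=F3 v1=D4 v2=A4 (M3)
bar 2: v0=E3 v1=B3 v2=D4 (m7)
bar 3: v0=G3 v1=F5 v2=D5 (P5)
bar 4: v0=F3 v1=D4 v2=A4 (M3)
bar 5: v0=G3 v1=E4 v2=B4 (M3)
bar 6: v0=A3 v1=A4 v2=E5 (P5)
  R1 @ bar1.0: A4/E5 P5 -> D4/A4 P5 similar
  R2 @ bar2.0: F3/D4 M6 -> E3/B3 P5 similar
  R4 @ bar2.0: E3/D4 m7 untreated
  R2 @ bar3.0: E3/D4 m7 -> G3/D5 P5 similar
  R3 @ bar3.0: F5 above D5
  R4 @ bar3.0: G3/F5 m7 untreated
  R7 @ bar3.0: B3->F5 leap 18st
  R3 @ bar3.1: F5 above D5
  R3 @ bar3.2: F5 above D5
  R3 @ bar3.3: F5 above D5
  R2 @ bar4.0: F5/D5 m3 -> D4/A4 P5 similar
  R7 @ bar4.0: F5->D4 leap 15st
  R1 @ bar5.0: D4/A4 P5 -> E4/B4 P5 similar
  R1 @ bar6.0: E4/B4 P5 -> A4/E5 P5 similar
  R2 @ bar6.0: G3/E4 M6 -> A3/A4 P8 similar
  R2 @ bar6.0: G3/B4 M3 -> A3/E5 P5 similar

No (16 violations)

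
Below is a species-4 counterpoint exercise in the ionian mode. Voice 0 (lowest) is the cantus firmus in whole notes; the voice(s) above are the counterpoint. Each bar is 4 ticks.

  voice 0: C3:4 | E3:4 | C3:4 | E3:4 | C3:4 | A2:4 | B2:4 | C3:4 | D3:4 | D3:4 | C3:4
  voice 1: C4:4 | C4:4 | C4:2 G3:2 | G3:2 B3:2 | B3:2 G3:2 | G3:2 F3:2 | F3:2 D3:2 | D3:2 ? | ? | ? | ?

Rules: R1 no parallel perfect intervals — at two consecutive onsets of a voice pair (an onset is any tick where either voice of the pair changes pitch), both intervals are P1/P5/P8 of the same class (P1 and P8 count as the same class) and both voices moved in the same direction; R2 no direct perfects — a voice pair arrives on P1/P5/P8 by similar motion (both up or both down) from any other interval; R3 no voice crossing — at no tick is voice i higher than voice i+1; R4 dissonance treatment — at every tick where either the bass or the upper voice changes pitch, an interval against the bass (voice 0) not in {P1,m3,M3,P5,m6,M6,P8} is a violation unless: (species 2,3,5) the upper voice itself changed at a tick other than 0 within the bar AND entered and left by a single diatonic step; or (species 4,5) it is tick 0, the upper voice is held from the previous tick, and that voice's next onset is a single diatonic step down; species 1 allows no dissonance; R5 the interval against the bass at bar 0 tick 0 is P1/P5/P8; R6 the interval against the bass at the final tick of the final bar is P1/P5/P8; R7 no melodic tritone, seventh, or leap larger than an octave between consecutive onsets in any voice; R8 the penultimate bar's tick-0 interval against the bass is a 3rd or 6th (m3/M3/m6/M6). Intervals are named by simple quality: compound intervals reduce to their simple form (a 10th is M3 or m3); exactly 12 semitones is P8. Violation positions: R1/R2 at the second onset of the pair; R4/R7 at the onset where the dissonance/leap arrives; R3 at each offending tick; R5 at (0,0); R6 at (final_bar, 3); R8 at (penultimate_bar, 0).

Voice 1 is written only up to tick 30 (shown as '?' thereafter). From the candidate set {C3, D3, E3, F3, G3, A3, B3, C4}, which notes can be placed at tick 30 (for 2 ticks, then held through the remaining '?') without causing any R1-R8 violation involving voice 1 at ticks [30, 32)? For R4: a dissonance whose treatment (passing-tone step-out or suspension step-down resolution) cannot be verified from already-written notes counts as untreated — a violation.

{A3, C3, D3, E3, G3}

C3: legal
D3: legal
E3: legal
F3: violates R4
G3: legal
A3: legal
B3: violates R4
C4: violates R7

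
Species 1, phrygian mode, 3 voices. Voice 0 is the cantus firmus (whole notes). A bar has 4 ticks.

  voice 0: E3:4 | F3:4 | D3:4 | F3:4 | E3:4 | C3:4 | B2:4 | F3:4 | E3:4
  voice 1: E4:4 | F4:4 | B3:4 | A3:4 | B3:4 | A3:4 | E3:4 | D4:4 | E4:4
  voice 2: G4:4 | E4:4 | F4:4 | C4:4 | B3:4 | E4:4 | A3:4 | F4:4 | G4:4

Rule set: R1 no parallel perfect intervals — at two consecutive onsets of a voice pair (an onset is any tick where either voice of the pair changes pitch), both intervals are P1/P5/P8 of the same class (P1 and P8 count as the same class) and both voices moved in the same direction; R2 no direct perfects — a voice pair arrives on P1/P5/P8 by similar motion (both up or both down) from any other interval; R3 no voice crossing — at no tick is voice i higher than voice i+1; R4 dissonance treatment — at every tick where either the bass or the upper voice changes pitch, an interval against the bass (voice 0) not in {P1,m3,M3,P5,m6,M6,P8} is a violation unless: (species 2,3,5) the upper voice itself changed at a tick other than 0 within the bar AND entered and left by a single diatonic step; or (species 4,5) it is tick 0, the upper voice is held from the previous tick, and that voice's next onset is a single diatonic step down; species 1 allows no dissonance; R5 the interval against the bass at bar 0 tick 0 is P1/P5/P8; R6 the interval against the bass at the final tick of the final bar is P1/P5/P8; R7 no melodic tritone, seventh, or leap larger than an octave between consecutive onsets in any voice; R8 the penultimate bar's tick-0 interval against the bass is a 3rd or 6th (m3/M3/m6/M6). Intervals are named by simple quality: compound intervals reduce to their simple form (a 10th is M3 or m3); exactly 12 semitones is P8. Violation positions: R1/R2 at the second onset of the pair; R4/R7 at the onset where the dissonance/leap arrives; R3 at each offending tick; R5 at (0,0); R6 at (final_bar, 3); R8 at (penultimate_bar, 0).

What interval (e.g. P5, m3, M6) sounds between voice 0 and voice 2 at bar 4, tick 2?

P5

voice 0=E3 voice 2=B3 -> P5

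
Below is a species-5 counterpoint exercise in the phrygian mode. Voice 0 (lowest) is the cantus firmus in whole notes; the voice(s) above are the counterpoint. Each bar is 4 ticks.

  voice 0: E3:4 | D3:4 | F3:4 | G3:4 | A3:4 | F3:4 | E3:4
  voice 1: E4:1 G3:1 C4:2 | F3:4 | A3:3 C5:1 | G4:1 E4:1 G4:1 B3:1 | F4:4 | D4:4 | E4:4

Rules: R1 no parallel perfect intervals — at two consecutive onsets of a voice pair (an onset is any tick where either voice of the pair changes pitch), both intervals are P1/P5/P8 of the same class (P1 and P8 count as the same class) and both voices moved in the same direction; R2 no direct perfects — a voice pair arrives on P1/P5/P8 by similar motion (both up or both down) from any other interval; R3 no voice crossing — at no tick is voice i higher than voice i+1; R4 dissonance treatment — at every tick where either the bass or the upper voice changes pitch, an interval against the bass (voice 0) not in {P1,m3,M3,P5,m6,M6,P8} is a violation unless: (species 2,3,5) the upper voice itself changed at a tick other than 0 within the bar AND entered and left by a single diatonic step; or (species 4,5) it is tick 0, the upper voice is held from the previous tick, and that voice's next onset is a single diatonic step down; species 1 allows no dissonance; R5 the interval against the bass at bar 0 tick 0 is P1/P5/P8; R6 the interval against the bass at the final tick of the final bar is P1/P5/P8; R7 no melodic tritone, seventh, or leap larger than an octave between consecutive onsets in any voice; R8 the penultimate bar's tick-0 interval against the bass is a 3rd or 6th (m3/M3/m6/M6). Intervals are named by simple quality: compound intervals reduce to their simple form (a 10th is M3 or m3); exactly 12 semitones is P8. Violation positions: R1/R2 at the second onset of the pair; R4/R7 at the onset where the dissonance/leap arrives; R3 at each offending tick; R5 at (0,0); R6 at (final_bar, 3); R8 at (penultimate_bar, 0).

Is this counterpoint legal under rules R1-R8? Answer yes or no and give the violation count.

No (2 violations)

bar 0: v0=E3 v1=E4 (P8)
bar 1: v0=D3 v1=F3 (m3)
bar 2: v0=F3 v1=A3 (M3)
bar 3: v0=G3 v1=G4 (P8)
bar 4: v0=A3 v1=F4 (m6)
bar 5: v0=F3 v1=D4 (M6)
bar 6: v0=E3 v1=E4 (P8)
  R7 @ bar2.3: A3->C5 leap 15st
  R7 @ bar4.0: B3->F4 leap 6st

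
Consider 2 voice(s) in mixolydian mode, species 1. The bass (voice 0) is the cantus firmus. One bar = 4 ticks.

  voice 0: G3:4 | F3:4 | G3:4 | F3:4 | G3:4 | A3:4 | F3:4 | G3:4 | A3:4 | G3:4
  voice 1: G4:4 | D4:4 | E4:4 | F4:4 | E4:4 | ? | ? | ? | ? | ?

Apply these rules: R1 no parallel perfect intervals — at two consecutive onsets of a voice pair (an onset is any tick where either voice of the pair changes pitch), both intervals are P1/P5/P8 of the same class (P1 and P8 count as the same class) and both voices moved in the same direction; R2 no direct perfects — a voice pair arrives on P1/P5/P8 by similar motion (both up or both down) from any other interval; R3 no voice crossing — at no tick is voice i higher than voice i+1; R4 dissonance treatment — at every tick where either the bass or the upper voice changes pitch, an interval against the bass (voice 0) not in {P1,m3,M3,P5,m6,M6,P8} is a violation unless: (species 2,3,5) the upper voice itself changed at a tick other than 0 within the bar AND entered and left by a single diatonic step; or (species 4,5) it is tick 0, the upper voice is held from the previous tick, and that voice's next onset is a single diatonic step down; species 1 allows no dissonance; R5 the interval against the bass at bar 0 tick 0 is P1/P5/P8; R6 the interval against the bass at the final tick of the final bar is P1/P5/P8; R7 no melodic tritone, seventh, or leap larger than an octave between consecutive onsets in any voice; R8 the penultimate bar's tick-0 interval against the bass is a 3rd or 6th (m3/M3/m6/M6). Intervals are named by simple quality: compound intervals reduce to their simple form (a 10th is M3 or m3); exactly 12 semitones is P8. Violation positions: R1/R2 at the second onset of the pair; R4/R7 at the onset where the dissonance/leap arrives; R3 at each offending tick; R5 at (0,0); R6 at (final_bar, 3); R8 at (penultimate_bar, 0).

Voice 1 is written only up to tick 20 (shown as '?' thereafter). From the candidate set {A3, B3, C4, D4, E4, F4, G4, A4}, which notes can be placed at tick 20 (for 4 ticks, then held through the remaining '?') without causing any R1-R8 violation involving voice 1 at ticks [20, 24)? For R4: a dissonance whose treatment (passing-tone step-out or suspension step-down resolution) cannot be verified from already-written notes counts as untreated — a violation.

A3: legal
B3: violates R4
C4: legal
D4: violates R4
E4: legal
F4: legal
G4: violates R4
A4: violates R2

{A3, C4, E4, F4}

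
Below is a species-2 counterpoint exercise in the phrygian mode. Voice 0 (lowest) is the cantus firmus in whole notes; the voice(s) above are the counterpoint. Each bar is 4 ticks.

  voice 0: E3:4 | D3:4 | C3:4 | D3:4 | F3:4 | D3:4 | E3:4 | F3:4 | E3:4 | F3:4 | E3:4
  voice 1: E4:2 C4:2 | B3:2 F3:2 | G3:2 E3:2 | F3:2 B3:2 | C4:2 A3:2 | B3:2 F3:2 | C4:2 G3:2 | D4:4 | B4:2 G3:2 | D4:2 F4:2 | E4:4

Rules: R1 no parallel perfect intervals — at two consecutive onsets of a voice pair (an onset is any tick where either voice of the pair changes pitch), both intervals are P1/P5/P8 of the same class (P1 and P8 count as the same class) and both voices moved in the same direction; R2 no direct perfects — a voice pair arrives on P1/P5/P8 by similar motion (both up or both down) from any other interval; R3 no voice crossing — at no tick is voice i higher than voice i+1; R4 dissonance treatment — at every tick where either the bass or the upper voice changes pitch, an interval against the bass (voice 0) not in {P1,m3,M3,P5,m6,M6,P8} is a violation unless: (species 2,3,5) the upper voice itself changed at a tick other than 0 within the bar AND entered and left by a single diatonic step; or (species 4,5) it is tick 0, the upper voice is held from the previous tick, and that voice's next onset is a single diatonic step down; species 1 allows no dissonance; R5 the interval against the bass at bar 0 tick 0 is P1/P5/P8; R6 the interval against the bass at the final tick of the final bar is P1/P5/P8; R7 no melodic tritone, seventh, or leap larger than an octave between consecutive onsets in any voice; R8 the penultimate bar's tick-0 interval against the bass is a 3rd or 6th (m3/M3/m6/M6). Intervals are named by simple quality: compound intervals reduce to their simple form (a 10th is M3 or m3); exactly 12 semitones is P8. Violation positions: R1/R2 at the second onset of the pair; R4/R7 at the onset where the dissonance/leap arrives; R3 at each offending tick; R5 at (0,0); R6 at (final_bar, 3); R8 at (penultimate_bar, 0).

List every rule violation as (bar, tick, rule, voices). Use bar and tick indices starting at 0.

bar 0: v0=E3 v1=E4 downbeat P8
bar 1: v0=D3 v1=B3 downbeat M6
bar 2: v0=C3 v1=G3 downbeat P5
bar 3: v0=D3 v1=F3 downbeat m3
bar 4: v0=F3 v1=C4 downbeat P5
bar 5: v0=D3 v1=B3 downbeat M6
bar 6: v0=E3 v1=C4 downbeat m6
bar 7: v0=F3 v1=D4 downbeat M6
bar 8: v0=E3 v1=B4 downbeat P5
bar 9: v0=F3 v1=D4 downbeat M6
bar 10: v0=E3 v1=E4 downbeat P8
  -> R7 @ bar 1 tick 2 v(1,): B3->F3 leap 6st
  -> R7 @ bar 3 tick 2 v(1,): F3->B3 leap 6st
  -> R2 @ bar 4 tick 0 v(0, 1): D3/B3 M6 -> F3/C4 P5 similar
  -> R7 @ bar 5 tick 2 v(1,): B3->F3 leap 6st
  -> R7 @ bar 8 tick 2 v(1,): B4->G3 leap 16st
  -> R1 @ bar 10 tick 0 v(0, 1): F3/F4 P8 -> E3/E4 P8 similar

(1, 2, R7, (1,))
(3, 2, R7, (1,))
(4, 0, R2, (0, 1))
(5, 2, R7, (1,))
(8, 2, R7, (1,))
(10, 0, R1, (0, 1))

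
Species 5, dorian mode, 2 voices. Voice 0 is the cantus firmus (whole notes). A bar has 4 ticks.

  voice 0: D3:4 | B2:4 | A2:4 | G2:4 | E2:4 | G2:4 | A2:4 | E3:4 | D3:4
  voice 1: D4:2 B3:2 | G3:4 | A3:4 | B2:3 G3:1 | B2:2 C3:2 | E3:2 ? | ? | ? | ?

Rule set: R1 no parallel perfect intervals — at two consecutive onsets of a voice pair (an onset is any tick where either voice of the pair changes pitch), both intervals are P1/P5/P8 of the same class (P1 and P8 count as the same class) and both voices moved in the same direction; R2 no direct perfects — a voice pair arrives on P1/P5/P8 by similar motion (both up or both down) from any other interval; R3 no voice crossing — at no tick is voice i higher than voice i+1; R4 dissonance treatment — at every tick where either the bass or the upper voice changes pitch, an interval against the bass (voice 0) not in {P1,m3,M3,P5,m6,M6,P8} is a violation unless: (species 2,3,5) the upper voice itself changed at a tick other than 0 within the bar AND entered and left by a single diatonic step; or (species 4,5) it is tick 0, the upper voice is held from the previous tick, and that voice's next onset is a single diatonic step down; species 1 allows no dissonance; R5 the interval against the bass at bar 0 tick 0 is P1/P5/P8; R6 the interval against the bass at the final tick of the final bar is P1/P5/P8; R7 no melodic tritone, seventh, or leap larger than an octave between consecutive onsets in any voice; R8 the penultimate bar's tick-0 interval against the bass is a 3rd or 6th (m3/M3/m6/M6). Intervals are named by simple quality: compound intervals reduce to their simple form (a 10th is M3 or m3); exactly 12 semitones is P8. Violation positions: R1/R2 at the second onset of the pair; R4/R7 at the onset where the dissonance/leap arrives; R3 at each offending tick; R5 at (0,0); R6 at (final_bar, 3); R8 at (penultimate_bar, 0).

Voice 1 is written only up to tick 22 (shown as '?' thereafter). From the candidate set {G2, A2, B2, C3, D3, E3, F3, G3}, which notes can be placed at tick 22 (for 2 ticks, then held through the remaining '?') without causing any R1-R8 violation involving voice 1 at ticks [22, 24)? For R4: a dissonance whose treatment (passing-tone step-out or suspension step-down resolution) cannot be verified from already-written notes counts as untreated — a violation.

{B2, D3, E3, G2, G3}

G2: legal
A2: violates R4
B2: legal
C3: violates R4
D3: legal
E3: legal
F3: violates R4
G3: legal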